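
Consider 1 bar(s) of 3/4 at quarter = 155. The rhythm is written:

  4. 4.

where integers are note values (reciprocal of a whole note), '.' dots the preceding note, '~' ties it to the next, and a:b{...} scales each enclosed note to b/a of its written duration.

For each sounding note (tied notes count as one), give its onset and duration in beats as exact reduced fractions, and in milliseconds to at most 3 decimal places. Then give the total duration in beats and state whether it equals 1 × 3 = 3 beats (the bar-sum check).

1) 0.0ms=0b +580.645ms=3/2b
2) 580.645ms=3/2b +580.645ms=3/2b
Σ=3b of 3 (155bpm 3/4) — PASS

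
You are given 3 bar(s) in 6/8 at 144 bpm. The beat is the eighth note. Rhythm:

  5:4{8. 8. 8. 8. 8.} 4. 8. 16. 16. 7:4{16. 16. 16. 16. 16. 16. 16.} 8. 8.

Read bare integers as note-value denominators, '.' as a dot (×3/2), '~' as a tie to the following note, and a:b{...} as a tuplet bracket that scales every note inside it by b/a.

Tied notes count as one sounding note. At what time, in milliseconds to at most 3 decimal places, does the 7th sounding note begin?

note 7 onset = 9b = 3750.0ms

1. 0.0ms @ 0 + 500.0ms (6/5)
2. 500.0ms @ 6/5 + 500.0ms (6/5)
3. 1000.0ms @ 12/5 + 500.0ms (6/5)
4. 1500.0ms @ 18/5 + 500.0ms (6/5)
5. 2000.0ms @ 24/5 + 500.0ms (6/5)
6. 2500.0ms @ 6 + 1250.0ms (3)
7. 3750.0ms @ 9 + 625.0ms (3/2)
8. 4375.0ms @ 21/2 + 312.5ms (3/4)
9. 4687.5ms @ 45/4 + 312.5ms (3/4)
10. 5000.0ms @ 12 + 178.571ms (3/7)
11. 5178.571ms @ 87/7 + 178.571ms (3/7)
12. 5357.143ms @ 90/7 + 178.571ms (3/7)
13. 5535.714ms @ 93/7 + 178.571ms (3/7)
14. 5714.286ms @ 96/7 + 178.571ms (3/7)
15. 5892.857ms @ 99/7 + 178.571ms (3/7)
16. 6071.429ms @ 102/7 + 178.571ms (3/7)
17. 6250.0ms @ 15 + 625.0ms (3/2)
18. 6875.0ms @ 33/2 + 625.0ms (3/2)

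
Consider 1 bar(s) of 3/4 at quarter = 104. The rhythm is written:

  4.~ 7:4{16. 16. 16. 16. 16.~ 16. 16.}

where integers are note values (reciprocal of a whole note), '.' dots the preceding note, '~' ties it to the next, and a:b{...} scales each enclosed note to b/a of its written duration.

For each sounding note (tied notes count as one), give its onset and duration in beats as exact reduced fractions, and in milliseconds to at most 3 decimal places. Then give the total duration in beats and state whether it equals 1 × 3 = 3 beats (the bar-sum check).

1) 0.0ms=0b +989.011ms=12/7b
2) 989.011ms=12/7b +123.626ms=3/14b
3) 1112.637ms=27/14b +123.626ms=3/14b
4) 1236.264ms=15/7b +123.626ms=3/14b
5) 1359.89ms=33/14b +247.253ms=3/7b
6) 1607.143ms=39/14b +123.626ms=3/14b
Σ=3b of 3 (104bpm 3/4) — PASS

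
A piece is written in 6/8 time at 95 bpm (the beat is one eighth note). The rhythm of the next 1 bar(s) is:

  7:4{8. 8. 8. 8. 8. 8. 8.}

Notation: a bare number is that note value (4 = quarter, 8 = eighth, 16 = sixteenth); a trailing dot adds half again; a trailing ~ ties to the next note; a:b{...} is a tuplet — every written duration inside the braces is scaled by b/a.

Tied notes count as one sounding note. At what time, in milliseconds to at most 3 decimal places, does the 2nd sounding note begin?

note 2 onset = 6/7b = 541.353ms

1. 0.0ms @ 0 + 541.353ms (6/7)
2. 541.353ms @ 6/7 + 541.353ms (6/7)
3. 1082.707ms @ 12/7 + 541.353ms (6/7)
4. 1624.06ms @ 18/7 + 541.353ms (6/7)
5. 2165.414ms @ 24/7 + 541.353ms (6/7)
6. 2706.767ms @ 30/7 + 541.353ms (6/7)
7. 3248.12ms @ 36/7 + 541.353ms (6/7)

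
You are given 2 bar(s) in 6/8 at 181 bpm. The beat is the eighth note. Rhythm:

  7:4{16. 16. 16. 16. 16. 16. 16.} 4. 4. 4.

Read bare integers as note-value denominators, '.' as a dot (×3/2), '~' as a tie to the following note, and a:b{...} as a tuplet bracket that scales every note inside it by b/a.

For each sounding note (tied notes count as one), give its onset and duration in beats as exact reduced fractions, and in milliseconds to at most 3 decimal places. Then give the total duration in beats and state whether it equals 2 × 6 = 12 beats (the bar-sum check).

1) 0.0ms=0b +142.068ms=3/7b
2) 142.068ms=3/7b +142.068ms=3/7b
3) 284.136ms=6/7b +142.068ms=3/7b
4) 426.204ms=9/7b +142.068ms=3/7b
5) 568.272ms=12/7b +142.068ms=3/7b
6) 710.339ms=15/7b +142.068ms=3/7b
7) 852.407ms=18/7b +142.068ms=3/7b
8) 994.475ms=3b +994.475ms=3b
9) 1988.95ms=6b +994.475ms=3b
10) 2983.425ms=9b +994.475ms=3b
Σ=12b of 12 (181bpm 6/8) — PASS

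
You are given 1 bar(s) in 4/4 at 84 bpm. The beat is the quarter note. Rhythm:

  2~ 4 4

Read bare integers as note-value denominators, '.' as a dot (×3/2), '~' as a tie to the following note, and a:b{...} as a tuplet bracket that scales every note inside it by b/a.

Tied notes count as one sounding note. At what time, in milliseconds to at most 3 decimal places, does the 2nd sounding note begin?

note 2 onset = 3b = 2142.857ms

1. 0.0ms @ 0 + 2142.857ms (3)
2. 2142.857ms @ 3 + 714.286ms (1)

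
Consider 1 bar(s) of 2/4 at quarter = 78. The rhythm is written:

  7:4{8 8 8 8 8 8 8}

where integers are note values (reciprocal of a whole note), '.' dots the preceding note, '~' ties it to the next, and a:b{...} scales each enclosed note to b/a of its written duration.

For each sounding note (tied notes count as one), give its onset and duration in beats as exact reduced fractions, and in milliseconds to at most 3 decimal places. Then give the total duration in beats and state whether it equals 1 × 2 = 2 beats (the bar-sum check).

1) 0.0ms=0b +219.78ms=2/7b
2) 219.78ms=2/7b +219.78ms=2/7b
3) 439.56ms=4/7b +219.78ms=2/7b
4) 659.341ms=6/7b +219.78ms=2/7b
5) 879.121ms=8/7b +219.78ms=2/7b
6) 1098.901ms=10/7b +219.78ms=2/7b
7) 1318.681ms=12/7b +219.78ms=2/7b
Σ=2b of 2 (78bpm 2/4) — PASS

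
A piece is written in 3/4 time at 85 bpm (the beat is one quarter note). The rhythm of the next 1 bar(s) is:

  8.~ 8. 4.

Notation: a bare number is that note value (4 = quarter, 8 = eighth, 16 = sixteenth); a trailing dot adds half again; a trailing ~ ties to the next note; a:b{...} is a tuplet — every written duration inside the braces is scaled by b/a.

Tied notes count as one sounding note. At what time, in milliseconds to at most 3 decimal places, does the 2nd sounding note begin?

note 2 onset = 3/2b = 1058.824ms

1. 0.0ms @ 0 + 1058.824ms (3/2)
2. 1058.824ms @ 3/2 + 1058.824ms (3/2)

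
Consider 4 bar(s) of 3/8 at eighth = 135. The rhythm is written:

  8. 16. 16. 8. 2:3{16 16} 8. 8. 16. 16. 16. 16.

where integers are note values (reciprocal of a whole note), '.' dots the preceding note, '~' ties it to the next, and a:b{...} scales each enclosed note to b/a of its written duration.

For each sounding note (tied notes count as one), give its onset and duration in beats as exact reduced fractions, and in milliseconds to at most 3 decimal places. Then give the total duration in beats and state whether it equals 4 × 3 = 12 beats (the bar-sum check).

1) 0.0ms=0b +666.667ms=3/2b
2) 666.667ms=3/2b +333.333ms=3/4b
3) 1000.0ms=9/4b +333.333ms=3/4b
4) 1333.333ms=3b +666.667ms=3/2b
5) 2000.0ms=9/2b +333.333ms=3/4b
6) 2333.333ms=21/4b +333.333ms=3/4b
7) 2666.667ms=6b +666.667ms=3/2b
8) 3333.333ms=15/2b +666.667ms=3/2b
9) 4000.0ms=9b +333.333ms=3/4b
10) 4333.333ms=39/4b +333.333ms=3/4b
11) 4666.667ms=21/2b +333.333ms=3/4b
12) 5000.0ms=45/4b +333.333ms=3/4b
Σ=12b of 12 (135bpm 3/8) — PASS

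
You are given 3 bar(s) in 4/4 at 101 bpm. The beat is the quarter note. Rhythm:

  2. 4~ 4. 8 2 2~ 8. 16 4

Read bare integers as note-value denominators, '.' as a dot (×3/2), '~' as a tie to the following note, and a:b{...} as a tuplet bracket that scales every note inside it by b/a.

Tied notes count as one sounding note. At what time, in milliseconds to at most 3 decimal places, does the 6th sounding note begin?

1. 0.0ms @ 0 + 1782.178ms (3)
2. 1782.178ms @ 3 + 1485.149ms (5/2)
3. 3267.327ms @ 11/2 + 297.03ms (1/2)
4. 3564.356ms @ 6 + 1188.119ms (2)
5. 4752.475ms @ 8 + 1633.663ms (11/4)
6. 6386.139ms @ 43/4 + 148.515ms (1/4)
7. 6534.653ms @ 11 + 594.059ms (1)

note 6 onset = 43/4b = 6386.139ms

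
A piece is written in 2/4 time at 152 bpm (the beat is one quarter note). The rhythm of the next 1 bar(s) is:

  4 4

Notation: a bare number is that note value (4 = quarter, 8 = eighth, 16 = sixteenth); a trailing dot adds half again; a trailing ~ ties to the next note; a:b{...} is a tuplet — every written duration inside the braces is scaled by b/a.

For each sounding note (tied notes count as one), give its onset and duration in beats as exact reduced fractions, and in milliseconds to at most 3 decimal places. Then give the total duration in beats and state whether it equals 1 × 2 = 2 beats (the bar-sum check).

1) 0.0ms=0b +394.737ms=1b
2) 394.737ms=1b +394.737ms=1b
Σ=2b of 2 (152bpm 2/4) — PASS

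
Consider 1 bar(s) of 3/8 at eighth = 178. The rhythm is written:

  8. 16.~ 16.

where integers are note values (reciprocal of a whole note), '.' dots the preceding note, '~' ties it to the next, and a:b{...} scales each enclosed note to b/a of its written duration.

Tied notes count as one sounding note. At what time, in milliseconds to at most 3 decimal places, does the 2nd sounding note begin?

1. 0.0ms @ 0 + 505.618ms (3/2)
2. 505.618ms @ 3/2 + 505.618ms (3/2)

note 2 onset = 3/2b = 505.618ms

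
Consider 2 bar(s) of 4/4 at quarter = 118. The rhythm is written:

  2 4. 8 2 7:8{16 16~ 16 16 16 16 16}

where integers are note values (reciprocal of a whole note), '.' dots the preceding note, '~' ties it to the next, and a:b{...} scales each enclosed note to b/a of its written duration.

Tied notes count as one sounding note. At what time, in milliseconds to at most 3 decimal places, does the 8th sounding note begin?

1. 0.0ms @ 0 + 1016.949ms (2)
2. 1016.949ms @ 2 + 762.712ms (3/2)
3. 1779.661ms @ 7/2 + 254.237ms (1/2)
4. 2033.898ms @ 4 + 1016.949ms (2)
5. 3050.847ms @ 6 + 145.278ms (2/7)
6. 3196.126ms @ 44/7 + 290.557ms (4/7)
7. 3486.683ms @ 48/7 + 145.278ms (2/7)
8. 3631.961ms @ 50/7 + 145.278ms (2/7)
9. 3777.24ms @ 52/7 + 145.278ms (2/7)
10. 3922.518ms @ 54/7 + 145.278ms (2/7)

note 8 onset = 50/7b = 3631.961ms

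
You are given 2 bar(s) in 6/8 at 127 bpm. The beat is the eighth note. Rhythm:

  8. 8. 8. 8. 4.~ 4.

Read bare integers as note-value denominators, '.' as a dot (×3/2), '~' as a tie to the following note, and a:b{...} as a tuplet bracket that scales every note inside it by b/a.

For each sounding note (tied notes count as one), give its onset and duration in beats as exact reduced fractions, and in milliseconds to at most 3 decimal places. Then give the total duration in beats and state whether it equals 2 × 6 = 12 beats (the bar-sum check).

1) 0.0ms=0b +708.661ms=3/2b
2) 708.661ms=3/2b +708.661ms=3/2b
3) 1417.323ms=3b +708.661ms=3/2b
4) 2125.984ms=9/2b +708.661ms=3/2b
5) 2834.646ms=6b +2834.646ms=6b
Σ=12b of 12 (127bpm 6/8) — PASS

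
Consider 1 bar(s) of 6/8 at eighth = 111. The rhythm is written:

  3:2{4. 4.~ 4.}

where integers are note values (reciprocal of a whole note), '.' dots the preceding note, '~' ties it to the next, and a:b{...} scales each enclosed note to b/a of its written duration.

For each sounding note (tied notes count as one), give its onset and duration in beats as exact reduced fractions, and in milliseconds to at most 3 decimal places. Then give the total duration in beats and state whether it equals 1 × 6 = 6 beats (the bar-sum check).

1) 0.0ms=0b +1081.081ms=2b
2) 1081.081ms=2b +2162.162ms=4b
Σ=6b of 6 (111bpm 6/8) — PASS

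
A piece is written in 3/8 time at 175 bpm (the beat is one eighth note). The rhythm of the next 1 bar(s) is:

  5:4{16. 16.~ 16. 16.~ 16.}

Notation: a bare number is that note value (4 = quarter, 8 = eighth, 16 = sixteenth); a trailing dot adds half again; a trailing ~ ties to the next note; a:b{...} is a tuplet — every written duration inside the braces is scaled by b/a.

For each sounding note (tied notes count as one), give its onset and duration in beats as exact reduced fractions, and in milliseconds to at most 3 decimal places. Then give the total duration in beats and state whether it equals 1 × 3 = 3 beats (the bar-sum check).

1) 0.0ms=0b +205.714ms=3/5b
2) 205.714ms=3/5b +411.429ms=6/5b
3) 617.143ms=9/5b +411.429ms=6/5b
Σ=3b of 3 (175bpm 3/8) — PASS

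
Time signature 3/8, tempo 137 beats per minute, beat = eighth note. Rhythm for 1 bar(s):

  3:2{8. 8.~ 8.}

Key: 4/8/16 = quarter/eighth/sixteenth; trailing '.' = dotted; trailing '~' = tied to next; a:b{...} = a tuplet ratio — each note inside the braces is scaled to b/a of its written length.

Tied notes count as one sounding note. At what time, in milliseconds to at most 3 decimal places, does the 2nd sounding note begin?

note 2 onset = 1b = 437.956ms

1. 0.0ms @ 0 + 437.956ms (1)
2. 437.956ms @ 1 + 875.912ms (2)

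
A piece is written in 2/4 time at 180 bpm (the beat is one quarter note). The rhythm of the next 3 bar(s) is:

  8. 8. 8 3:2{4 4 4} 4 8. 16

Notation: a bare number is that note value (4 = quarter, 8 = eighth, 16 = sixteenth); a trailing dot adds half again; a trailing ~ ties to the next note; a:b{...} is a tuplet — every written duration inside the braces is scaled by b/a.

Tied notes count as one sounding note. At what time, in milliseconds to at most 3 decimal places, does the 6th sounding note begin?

1. 0.0ms @ 0 + 250.0ms (3/4)
2. 250.0ms @ 3/4 + 250.0ms (3/4)
3. 500.0ms @ 3/2 + 166.667ms (1/2)
4. 666.667ms @ 2 + 222.222ms (2/3)
5. 888.889ms @ 8/3 + 222.222ms (2/3)
6. 1111.111ms @ 10/3 + 222.222ms (2/3)
7. 1333.333ms @ 4 + 333.333ms (1)
8. 1666.667ms @ 5 + 250.0ms (3/4)
9. 1916.667ms @ 23/4 + 83.333ms (1/4)

note 6 onset = 10/3b = 1111.111ms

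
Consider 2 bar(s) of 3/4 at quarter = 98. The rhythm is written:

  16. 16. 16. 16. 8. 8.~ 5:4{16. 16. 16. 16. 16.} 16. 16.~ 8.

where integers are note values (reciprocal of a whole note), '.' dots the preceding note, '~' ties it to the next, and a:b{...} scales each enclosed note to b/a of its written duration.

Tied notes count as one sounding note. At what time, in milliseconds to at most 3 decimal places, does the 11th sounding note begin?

1. 0.0ms @ 0 + 229.592ms (3/8)
2. 229.592ms @ 3/8 + 229.592ms (3/8)
3. 459.184ms @ 3/4 + 229.592ms (3/8)
4. 688.776ms @ 9/8 + 229.592ms (3/8)
5. 918.367ms @ 3/2 + 459.184ms (3/4)
6. 1377.551ms @ 9/4 + 642.857ms (21/20)
7. 2020.408ms @ 33/10 + 183.673ms (3/10)
8. 2204.082ms @ 18/5 + 183.673ms (3/10)
9. 2387.755ms @ 39/10 + 183.673ms (3/10)
10. 2571.429ms @ 21/5 + 183.673ms (3/10)
11. 2755.102ms @ 9/2 + 229.592ms (3/8)
12. 2984.694ms @ 39/8 + 688.776ms (9/8)

note 11 onset = 9/2b = 2755.102ms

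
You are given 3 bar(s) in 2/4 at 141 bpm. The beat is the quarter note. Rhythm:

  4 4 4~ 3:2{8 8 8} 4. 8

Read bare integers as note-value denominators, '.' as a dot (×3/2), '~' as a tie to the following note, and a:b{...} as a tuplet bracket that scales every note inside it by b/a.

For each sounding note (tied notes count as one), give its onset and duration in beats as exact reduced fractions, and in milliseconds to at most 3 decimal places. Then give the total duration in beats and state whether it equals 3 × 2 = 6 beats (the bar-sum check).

1) 0.0ms=0b +425.532ms=1b
2) 425.532ms=1b +425.532ms=1b
3) 851.064ms=2b +567.376ms=4/3b
4) 1418.44ms=10/3b +141.844ms=1/3b
5) 1560.284ms=11/3b +141.844ms=1/3b
6) 1702.128ms=4b +638.298ms=3/2b
7) 2340.426ms=11/2b +212.766ms=1/2b
Σ=6b of 6 (141bpm 2/4) — PASS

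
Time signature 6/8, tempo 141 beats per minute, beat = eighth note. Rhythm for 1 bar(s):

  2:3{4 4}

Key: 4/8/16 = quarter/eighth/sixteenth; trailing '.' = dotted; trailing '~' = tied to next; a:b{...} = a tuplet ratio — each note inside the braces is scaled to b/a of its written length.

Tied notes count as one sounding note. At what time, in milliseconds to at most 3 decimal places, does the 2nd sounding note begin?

note 2 onset = 3b = 1276.596ms

1. 0.0ms @ 0 + 1276.596ms (3)
2. 1276.596ms @ 3 + 1276.596ms (3)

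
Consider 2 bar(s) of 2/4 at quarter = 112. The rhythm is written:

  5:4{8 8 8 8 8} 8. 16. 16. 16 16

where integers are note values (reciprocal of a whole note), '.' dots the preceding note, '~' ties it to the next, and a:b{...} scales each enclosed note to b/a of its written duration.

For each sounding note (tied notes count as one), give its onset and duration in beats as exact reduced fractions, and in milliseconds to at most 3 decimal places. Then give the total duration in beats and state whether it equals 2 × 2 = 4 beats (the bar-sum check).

1) 0.0ms=0b +214.286ms=2/5b
2) 214.286ms=2/5b +214.286ms=2/5b
3) 428.571ms=4/5b +214.286ms=2/5b
4) 642.857ms=6/5b +214.286ms=2/5b
5) 857.143ms=8/5b +214.286ms=2/5b
6) 1071.429ms=2b +401.786ms=3/4b
7) 1473.214ms=11/4b +200.893ms=3/8b
8) 1674.107ms=25/8b +200.893ms=3/8b
9) 1875.0ms=7/2b +133.929ms=1/4b
10) 2008.929ms=15/4b +133.929ms=1/4b
Σ=4b of 4 (112bpm 2/4) — PASS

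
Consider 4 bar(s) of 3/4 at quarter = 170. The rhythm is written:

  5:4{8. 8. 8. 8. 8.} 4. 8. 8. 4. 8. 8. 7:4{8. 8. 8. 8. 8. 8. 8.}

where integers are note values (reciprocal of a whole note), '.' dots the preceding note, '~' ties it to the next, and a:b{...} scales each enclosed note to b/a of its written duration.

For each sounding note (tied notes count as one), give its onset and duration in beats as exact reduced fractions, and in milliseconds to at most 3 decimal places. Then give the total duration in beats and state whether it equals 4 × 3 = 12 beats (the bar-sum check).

1) 0.0ms=0b +211.765ms=3/5b
2) 211.765ms=3/5b +211.765ms=3/5b
3) 423.529ms=6/5b +211.765ms=3/5b
4) 635.294ms=9/5b +211.765ms=3/5b
5) 847.059ms=12/5b +211.765ms=3/5b
6) 1058.824ms=3b +529.412ms=3/2b
7) 1588.235ms=9/2b +264.706ms=3/4b
8) 1852.941ms=21/4b +264.706ms=3/4b
9) 2117.647ms=6b +529.412ms=3/2b
10) 2647.059ms=15/2b +264.706ms=3/4b
11) 2911.765ms=33/4b +264.706ms=3/4b
12) 3176.471ms=9b +151.261ms=3/7b
13) 3327.731ms=66/7b +151.261ms=3/7b
14) 3478.992ms=69/7b +151.261ms=3/7b
15) 3630.252ms=72/7b +151.261ms=3/7b
16) 3781.513ms=75/7b +151.261ms=3/7b
17) 3932.773ms=78/7b +151.261ms=3/7b
18) 4084.034ms=81/7b +151.261ms=3/7b
Σ=12b of 12 (170bpm 3/4) — PASS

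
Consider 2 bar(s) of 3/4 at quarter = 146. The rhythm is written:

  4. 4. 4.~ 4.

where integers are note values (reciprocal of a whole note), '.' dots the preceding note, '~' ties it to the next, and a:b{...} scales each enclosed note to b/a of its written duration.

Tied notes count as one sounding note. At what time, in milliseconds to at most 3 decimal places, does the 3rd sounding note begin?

note 3 onset = 3b = 1232.877ms

1. 0.0ms @ 0 + 616.438ms (3/2)
2. 616.438ms @ 3/2 + 616.438ms (3/2)
3. 1232.877ms @ 3 + 1232.877ms (3)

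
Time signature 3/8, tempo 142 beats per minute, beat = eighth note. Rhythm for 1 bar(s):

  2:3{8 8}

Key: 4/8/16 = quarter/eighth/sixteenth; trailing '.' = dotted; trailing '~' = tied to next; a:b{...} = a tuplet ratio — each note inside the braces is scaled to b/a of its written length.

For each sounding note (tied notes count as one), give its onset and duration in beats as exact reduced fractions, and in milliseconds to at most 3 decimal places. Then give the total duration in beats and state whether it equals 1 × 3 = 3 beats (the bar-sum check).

1) 0.0ms=0b +633.803ms=3/2b
2) 633.803ms=3/2b +633.803ms=3/2b
Σ=3b of 3 (142bpm 3/8) — PASS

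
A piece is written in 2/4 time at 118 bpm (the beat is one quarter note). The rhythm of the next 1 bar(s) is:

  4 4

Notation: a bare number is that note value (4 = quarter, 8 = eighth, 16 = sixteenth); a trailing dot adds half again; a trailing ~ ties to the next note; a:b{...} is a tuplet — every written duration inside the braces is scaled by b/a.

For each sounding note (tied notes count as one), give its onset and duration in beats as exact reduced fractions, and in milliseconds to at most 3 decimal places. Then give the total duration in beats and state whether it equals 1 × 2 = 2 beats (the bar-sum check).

1) 0.0ms=0b +508.475ms=1b
2) 508.475ms=1b +508.475ms=1b
Σ=2b of 2 (118bpm 2/4) — PASS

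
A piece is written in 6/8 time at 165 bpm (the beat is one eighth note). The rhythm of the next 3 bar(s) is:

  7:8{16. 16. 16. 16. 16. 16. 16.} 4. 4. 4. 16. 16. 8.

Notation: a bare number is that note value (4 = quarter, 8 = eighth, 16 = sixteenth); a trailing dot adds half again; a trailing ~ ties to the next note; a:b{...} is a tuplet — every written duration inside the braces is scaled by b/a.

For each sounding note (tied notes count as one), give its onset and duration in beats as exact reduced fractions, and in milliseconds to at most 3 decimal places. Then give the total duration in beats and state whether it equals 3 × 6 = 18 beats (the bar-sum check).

1) 0.0ms=0b +311.688ms=6/7b
2) 311.688ms=6/7b +311.688ms=6/7b
3) 623.377ms=12/7b +311.688ms=6/7b
4) 935.065ms=18/7b +311.688ms=6/7b
5) 1246.753ms=24/7b +311.688ms=6/7b
6) 1558.442ms=30/7b +311.688ms=6/7b
7) 1870.13ms=36/7b +311.688ms=6/7b
8) 2181.818ms=6b +1090.909ms=3b
9) 3272.727ms=9b +1090.909ms=3b
10) 4363.636ms=12b +1090.909ms=3b
11) 5454.545ms=15b +272.727ms=3/4b
12) 5727.273ms=63/4b +272.727ms=3/4b
13) 6000.0ms=33/2b +545.455ms=3/2b
Σ=18b of 18 (165bpm 6/8) — PASS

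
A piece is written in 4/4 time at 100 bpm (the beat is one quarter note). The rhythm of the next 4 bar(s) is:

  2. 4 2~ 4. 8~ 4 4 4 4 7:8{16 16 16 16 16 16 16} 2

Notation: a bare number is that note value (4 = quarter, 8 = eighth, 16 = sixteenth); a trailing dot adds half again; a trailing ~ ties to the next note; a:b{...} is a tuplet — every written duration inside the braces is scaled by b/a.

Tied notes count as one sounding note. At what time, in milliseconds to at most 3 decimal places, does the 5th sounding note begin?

1. 0.0ms @ 0 + 1800.0ms (3)
2. 1800.0ms @ 3 + 600.0ms (1)
3. 2400.0ms @ 4 + 2100.0ms (7/2)
4. 4500.0ms @ 15/2 + 900.0ms (3/2)
5. 5400.0ms @ 9 + 600.0ms (1)
6. 6000.0ms @ 10 + 600.0ms (1)
7. 6600.0ms @ 11 + 600.0ms (1)
8. 7200.0ms @ 12 + 171.429ms (2/7)
9. 7371.429ms @ 86/7 + 171.429ms (2/7)
10. 7542.857ms @ 88/7 + 171.429ms (2/7)
11. 7714.286ms @ 90/7 + 171.429ms (2/7)
12. 7885.714ms @ 92/7 + 171.429ms (2/7)
13. 8057.143ms @ 94/7 + 171.429ms (2/7)
14. 8228.571ms @ 96/7 + 171.429ms (2/7)
15. 8400.0ms @ 14 + 1200.0ms (2)

note 5 onset = 9b = 5400.0ms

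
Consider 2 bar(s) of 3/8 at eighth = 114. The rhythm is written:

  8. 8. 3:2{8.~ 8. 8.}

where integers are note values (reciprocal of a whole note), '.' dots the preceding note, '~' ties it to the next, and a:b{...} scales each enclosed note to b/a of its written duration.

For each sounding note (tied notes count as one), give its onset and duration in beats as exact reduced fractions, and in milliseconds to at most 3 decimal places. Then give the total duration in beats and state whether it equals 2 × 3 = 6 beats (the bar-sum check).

1) 0.0ms=0b +789.474ms=3/2b
2) 789.474ms=3/2b +789.474ms=3/2b
3) 1578.947ms=3b +1052.632ms=2b
4) 2631.579ms=5b +526.316ms=1b
Σ=6b of 6 (114bpm 3/8) — PASS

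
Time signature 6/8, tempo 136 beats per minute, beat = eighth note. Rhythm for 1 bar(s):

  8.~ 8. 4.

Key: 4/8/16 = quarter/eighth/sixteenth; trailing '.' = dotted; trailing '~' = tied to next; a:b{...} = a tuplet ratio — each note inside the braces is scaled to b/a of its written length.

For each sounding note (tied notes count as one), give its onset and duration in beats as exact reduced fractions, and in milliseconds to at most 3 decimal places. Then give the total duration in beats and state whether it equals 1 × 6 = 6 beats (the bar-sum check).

1) 0.0ms=0b +1323.529ms=3b
2) 1323.529ms=3b +1323.529ms=3b
Σ=6b of 6 (136bpm 6/8) — PASS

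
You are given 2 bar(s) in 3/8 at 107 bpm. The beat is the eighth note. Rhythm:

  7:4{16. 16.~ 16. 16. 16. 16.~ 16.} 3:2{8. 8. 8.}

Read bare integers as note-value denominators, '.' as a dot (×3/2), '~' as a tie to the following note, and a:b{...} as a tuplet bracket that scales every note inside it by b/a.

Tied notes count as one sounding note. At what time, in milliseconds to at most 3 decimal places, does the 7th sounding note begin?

1. 0.0ms @ 0 + 240.32ms (3/7)
2. 240.32ms @ 3/7 + 480.641ms (6/7)
3. 720.961ms @ 9/7 + 240.32ms (3/7)
4. 961.282ms @ 12/7 + 240.32ms (3/7)
5. 1201.602ms @ 15/7 + 480.641ms (6/7)
6. 1682.243ms @ 3 + 560.748ms (1)
7. 2242.991ms @ 4 + 560.748ms (1)
8. 2803.738ms @ 5 + 560.748ms (1)

note 7 onset = 4b = 2242.991ms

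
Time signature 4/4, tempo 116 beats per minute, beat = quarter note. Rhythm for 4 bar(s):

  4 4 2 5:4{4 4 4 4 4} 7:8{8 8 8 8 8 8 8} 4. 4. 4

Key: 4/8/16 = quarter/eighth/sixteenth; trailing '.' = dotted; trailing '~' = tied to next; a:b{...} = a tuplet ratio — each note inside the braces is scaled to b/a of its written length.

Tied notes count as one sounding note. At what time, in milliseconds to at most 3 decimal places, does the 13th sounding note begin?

1. 0.0ms @ 0 + 517.241ms (1)
2. 517.241ms @ 1 + 517.241ms (1)
3. 1034.483ms @ 2 + 1034.483ms (2)
4. 2068.966ms @ 4 + 413.793ms (4/5)
5. 2482.759ms @ 24/5 + 413.793ms (4/5)
6. 2896.552ms @ 28/5 + 413.793ms (4/5)
7. 3310.345ms @ 32/5 + 413.793ms (4/5)
8. 3724.138ms @ 36/5 + 413.793ms (4/5)
9. 4137.931ms @ 8 + 295.567ms (4/7)
10. 4433.498ms @ 60/7 + 295.567ms (4/7)
11. 4729.064ms @ 64/7 + 295.567ms (4/7)
12. 5024.631ms @ 68/7 + 295.567ms (4/7)
13. 5320.197ms @ 72/7 + 295.567ms (4/7)
14. 5615.764ms @ 76/7 + 295.567ms (4/7)
15. 5911.33ms @ 80/7 + 295.567ms (4/7)
16. 6206.897ms @ 12 + 775.862ms (3/2)
17. 6982.759ms @ 27/2 + 775.862ms (3/2)
18. 7758.621ms @ 15 + 517.241ms (1)

note 13 onset = 72/7b = 5320.197ms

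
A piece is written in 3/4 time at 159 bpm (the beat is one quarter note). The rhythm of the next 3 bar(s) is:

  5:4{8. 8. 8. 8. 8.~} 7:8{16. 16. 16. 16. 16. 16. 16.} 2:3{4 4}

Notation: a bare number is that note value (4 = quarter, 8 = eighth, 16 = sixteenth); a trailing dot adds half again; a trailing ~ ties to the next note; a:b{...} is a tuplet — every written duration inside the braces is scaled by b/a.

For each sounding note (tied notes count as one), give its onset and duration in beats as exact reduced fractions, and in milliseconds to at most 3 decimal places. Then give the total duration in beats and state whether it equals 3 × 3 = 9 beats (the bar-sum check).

1) 0.0ms=0b +226.415ms=3/5b
2) 226.415ms=3/5b +226.415ms=3/5b
3) 452.83ms=6/5b +226.415ms=3/5b
4) 679.245ms=9/5b +226.415ms=3/5b
5) 905.66ms=12/5b +388.14ms=36/35b
6) 1293.801ms=24/7b +161.725ms=3/7b
7) 1455.526ms=27/7b +161.725ms=3/7b
8) 1617.251ms=30/7b +161.725ms=3/7b
9) 1778.976ms=33/7b +161.725ms=3/7b
10) 1940.701ms=36/7b +161.725ms=3/7b
11) 2102.426ms=39/7b +161.725ms=3/7b
12) 2264.151ms=6b +566.038ms=3/2b
13) 2830.189ms=15/2b +566.038ms=3/2b
Σ=9b of 9 (159bpm 3/4) — PASS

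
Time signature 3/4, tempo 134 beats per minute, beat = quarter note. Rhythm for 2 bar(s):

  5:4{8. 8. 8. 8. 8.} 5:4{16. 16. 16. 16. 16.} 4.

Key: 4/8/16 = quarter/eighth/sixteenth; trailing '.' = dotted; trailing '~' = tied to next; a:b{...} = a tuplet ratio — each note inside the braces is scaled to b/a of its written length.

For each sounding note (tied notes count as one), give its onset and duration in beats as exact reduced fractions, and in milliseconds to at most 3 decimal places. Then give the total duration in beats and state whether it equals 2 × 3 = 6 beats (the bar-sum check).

1) 0.0ms=0b +268.657ms=3/5b
2) 268.657ms=3/5b +268.657ms=3/5b
3) 537.313ms=6/5b +268.657ms=3/5b
4) 805.97ms=9/5b +268.657ms=3/5b
5) 1074.627ms=12/5b +268.657ms=3/5b
6) 1343.284ms=3b +134.328ms=3/10b
7) 1477.612ms=33/10b +134.328ms=3/10b
8) 1611.94ms=18/5b +134.328ms=3/10b
9) 1746.269ms=39/10b +134.328ms=3/10b
10) 1880.597ms=21/5b +134.328ms=3/10b
11) 2014.925ms=9/2b +671.642ms=3/2b
Σ=6b of 6 (134bpm 3/4) — PASS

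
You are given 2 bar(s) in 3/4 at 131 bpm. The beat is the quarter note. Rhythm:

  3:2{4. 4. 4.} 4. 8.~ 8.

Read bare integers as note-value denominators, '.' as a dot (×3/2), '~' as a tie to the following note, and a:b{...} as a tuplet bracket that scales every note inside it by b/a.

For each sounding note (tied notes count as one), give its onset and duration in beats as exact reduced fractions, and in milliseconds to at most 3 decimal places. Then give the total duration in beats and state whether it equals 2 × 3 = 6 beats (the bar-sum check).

1) 0.0ms=0b +458.015ms=1b
2) 458.015ms=1b +458.015ms=1b
3) 916.031ms=2b +458.015ms=1b
4) 1374.046ms=3b +687.023ms=3/2b
5) 2061.069ms=9/2b +687.023ms=3/2b
Σ=6b of 6 (131bpm 3/4) — PASS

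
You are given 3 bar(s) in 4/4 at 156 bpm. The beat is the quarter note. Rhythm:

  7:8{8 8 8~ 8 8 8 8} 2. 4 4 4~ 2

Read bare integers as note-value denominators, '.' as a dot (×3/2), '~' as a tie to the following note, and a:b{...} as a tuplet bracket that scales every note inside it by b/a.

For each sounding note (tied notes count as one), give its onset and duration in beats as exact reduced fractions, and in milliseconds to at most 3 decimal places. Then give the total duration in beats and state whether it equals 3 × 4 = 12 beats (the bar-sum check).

1) 0.0ms=0b +219.78ms=4/7b
2) 219.78ms=4/7b +219.78ms=4/7b
3) 439.56ms=8/7b +439.56ms=8/7b
4) 879.121ms=16/7b +219.78ms=4/7b
5) 1098.901ms=20/7b +219.78ms=4/7b
6) 1318.681ms=24/7b +219.78ms=4/7b
7) 1538.462ms=4b +1153.846ms=3b
8) 2692.308ms=7b +384.615ms=1b
9) 3076.923ms=8b +384.615ms=1b
10) 3461.538ms=9b +1153.846ms=3b
Σ=12b of 12 (156bpm 4/4) — PASS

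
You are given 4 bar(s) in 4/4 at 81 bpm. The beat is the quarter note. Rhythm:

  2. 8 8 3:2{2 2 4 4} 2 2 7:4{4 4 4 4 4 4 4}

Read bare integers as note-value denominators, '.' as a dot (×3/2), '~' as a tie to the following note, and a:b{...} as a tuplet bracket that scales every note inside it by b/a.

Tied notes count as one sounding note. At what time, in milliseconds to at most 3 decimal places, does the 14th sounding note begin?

1. 0.0ms @ 0 + 2222.222ms (3)
2. 2222.222ms @ 3 + 370.37ms (1/2)
3. 2592.593ms @ 7/2 + 370.37ms (1/2)
4. 2962.963ms @ 4 + 987.654ms (4/3)
5. 3950.617ms @ 16/3 + 987.654ms (4/3)
6. 4938.272ms @ 20/3 + 493.827ms (2/3)
7. 5432.099ms @ 22/3 + 493.827ms (2/3)
8. 5925.926ms @ 8 + 1481.481ms (2)
9. 7407.407ms @ 10 + 1481.481ms (2)
10. 8888.889ms @ 12 + 423.28ms (4/7)
11. 9312.169ms @ 88/7 + 423.28ms (4/7)
12. 9735.45ms @ 92/7 + 423.28ms (4/7)
13. 10158.73ms @ 96/7 + 423.28ms (4/7)
14. 10582.011ms @ 100/7 + 423.28ms (4/7)
15. 11005.291ms @ 104/7 + 423.28ms (4/7)
16. 11428.571ms @ 108/7 + 423.28ms (4/7)

note 14 onset = 100/7b = 10582.011ms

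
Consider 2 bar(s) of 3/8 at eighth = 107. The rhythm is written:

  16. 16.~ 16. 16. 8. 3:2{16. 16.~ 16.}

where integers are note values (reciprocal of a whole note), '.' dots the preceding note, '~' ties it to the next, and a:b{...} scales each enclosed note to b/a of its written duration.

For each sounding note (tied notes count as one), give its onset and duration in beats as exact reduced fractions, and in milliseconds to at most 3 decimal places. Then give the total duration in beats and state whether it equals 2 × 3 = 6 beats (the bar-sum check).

1) 0.0ms=0b +420.561ms=3/4b
2) 420.561ms=3/4b +841.121ms=3/2b
3) 1261.682ms=9/4b +420.561ms=3/4b
4) 1682.243ms=3b +841.121ms=3/2b
5) 2523.364ms=9/2b +280.374ms=1/2b
6) 2803.738ms=5b +560.748ms=1b
Σ=6b of 6 (107bpm 3/8) — PASS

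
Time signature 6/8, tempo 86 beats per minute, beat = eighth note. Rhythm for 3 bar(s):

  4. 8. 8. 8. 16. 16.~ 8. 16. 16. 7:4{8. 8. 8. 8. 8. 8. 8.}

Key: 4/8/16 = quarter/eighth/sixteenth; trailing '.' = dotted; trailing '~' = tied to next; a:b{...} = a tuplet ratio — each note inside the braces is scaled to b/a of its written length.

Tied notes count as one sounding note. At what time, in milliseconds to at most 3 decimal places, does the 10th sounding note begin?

1. 0.0ms @ 0 + 2093.023ms (3)
2. 2093.023ms @ 3 + 1046.512ms (3/2)
3. 3139.535ms @ 9/2 + 1046.512ms (3/2)
4. 4186.047ms @ 6 + 1046.512ms (3/2)
5. 5232.558ms @ 15/2 + 523.256ms (3/4)
6. 5755.814ms @ 33/4 + 1569.767ms (9/4)
7. 7325.581ms @ 21/2 + 523.256ms (3/4)
8. 7848.837ms @ 45/4 + 523.256ms (3/4)
9. 8372.093ms @ 12 + 598.007ms (6/7)
10. 8970.1ms @ 90/7 + 598.007ms (6/7)
11. 9568.106ms @ 96/7 + 598.007ms (6/7)
12. 10166.113ms @ 102/7 + 598.007ms (6/7)
13. 10764.12ms @ 108/7 + 598.007ms (6/7)
14. 11362.126ms @ 114/7 + 598.007ms (6/7)
15. 11960.133ms @ 120/7 + 598.007ms (6/7)

note 10 onset = 90/7b = 8970.1ms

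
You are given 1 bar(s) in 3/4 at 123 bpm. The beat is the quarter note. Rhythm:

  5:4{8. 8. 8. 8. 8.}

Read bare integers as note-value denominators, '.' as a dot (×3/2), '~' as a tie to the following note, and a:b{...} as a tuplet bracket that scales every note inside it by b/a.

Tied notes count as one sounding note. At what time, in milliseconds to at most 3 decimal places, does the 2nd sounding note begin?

1. 0.0ms @ 0 + 292.683ms (3/5)
2. 292.683ms @ 3/5 + 292.683ms (3/5)
3. 585.366ms @ 6/5 + 292.683ms (3/5)
4. 878.049ms @ 9/5 + 292.683ms (3/5)
5. 1170.732ms @ 12/5 + 292.683ms (3/5)

note 2 onset = 3/5b = 292.683ms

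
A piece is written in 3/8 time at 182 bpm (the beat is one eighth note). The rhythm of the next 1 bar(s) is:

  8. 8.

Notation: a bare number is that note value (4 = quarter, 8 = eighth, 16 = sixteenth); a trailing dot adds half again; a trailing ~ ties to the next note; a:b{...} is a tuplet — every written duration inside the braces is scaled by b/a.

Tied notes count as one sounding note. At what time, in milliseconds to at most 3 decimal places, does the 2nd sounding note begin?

note 2 onset = 3/2b = 494.505ms

1. 0.0ms @ 0 + 494.505ms (3/2)
2. 494.505ms @ 3/2 + 494.505ms (3/2)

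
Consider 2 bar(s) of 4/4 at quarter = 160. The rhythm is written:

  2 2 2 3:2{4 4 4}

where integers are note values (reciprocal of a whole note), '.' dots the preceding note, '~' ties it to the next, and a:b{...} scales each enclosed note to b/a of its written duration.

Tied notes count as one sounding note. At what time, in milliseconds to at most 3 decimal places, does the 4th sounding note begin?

note 4 onset = 6b = 2250.0ms

1. 0.0ms @ 0 + 750.0ms (2)
2. 750.0ms @ 2 + 750.0ms (2)
3. 1500.0ms @ 4 + 750.0ms (2)
4. 2250.0ms @ 6 + 250.0ms (2/3)
5. 2500.0ms @ 20/3 + 250.0ms (2/3)
6. 2750.0ms @ 22/3 + 250.0ms (2/3)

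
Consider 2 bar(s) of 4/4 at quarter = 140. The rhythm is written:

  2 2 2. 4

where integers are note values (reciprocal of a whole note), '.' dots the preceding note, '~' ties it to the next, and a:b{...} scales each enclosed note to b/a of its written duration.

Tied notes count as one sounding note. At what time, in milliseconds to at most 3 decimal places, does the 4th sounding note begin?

1. 0.0ms @ 0 + 857.143ms (2)
2. 857.143ms @ 2 + 857.143ms (2)
3. 1714.286ms @ 4 + 1285.714ms (3)
4. 3000.0ms @ 7 + 428.571ms (1)

note 4 onset = 7b = 3000.0ms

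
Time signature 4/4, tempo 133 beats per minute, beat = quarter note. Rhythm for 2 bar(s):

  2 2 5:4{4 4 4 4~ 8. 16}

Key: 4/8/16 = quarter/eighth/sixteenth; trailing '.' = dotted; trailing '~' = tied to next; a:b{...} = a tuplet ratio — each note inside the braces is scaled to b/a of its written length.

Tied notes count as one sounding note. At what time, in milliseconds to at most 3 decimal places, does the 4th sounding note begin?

1. 0.0ms @ 0 + 902.256ms (2)
2. 902.256ms @ 2 + 902.256ms (2)
3. 1804.511ms @ 4 + 360.902ms (4/5)
4. 2165.414ms @ 24/5 + 360.902ms (4/5)
5. 2526.316ms @ 28/5 + 360.902ms (4/5)
6. 2887.218ms @ 32/5 + 631.579ms (7/5)
7. 3518.797ms @ 39/5 + 90.226ms (1/5)

note 4 onset = 24/5b = 2165.414ms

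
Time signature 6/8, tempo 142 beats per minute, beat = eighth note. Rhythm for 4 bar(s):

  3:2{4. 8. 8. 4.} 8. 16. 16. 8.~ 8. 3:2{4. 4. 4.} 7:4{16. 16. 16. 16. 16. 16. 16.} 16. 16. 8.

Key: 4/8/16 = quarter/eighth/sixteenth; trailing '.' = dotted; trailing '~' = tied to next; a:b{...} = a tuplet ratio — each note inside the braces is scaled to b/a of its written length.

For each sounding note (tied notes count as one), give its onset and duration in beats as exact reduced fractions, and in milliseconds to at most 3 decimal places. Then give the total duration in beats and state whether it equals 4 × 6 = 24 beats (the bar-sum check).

1) 0.0ms=0b +845.07ms=2b
2) 845.07ms=2b +422.535ms=1b
3) 1267.606ms=3b +422.535ms=1b
4) 1690.141ms=4b +845.07ms=2b
5) 2535.211ms=6b +633.803ms=3/2b
6) 3169.014ms=15/2b +316.901ms=3/4b
7) 3485.915ms=33/4b +316.901ms=3/4b
8) 3802.817ms=9b +1267.606ms=3b
9) 5070.423ms=12b +845.07ms=2b
10) 5915.493ms=14b +845.07ms=2b
11) 6760.563ms=16b +845.07ms=2b
12) 7605.634ms=18b +181.087ms=3/7b
13) 7786.72ms=129/7b +181.087ms=3/7b
14) 7967.807ms=132/7b +181.087ms=3/7b
15) 8148.893ms=135/7b +181.087ms=3/7b
16) 8329.98ms=138/7b +181.087ms=3/7b
17) 8511.066ms=141/7b +181.087ms=3/7b
18) 8692.153ms=144/7b +181.087ms=3/7b
19) 8873.239ms=21b +316.901ms=3/4b
20) 9190.141ms=87/4b +316.901ms=3/4b
21) 9507.042ms=45/2b +633.803ms=3/2b
Σ=24b of 24 (142bpm 6/8) — PASS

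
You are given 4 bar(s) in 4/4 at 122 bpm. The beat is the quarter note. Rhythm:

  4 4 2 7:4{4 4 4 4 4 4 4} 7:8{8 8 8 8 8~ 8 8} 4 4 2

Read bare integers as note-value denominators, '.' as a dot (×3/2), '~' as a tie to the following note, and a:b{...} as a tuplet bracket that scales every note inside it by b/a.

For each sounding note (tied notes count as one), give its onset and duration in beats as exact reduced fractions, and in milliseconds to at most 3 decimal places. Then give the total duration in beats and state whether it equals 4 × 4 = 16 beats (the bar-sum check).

1) 0.0ms=0b +491.803ms=1b
2) 491.803ms=1b +491.803ms=1b
3) 983.607ms=2b +983.607ms=2b
4) 1967.213ms=4b +281.03ms=4/7b
5) 2248.244ms=32/7b +281.03ms=4/7b
6) 2529.274ms=36/7b +281.03ms=4/7b
7) 2810.304ms=40/7b +281.03ms=4/7b
8) 3091.335ms=44/7b +281.03ms=4/7b
9) 3372.365ms=48/7b +281.03ms=4/7b
10) 3653.396ms=52/7b +281.03ms=4/7b
11) 3934.426ms=8b +281.03ms=4/7b
12) 4215.457ms=60/7b +281.03ms=4/7b
13) 4496.487ms=64/7b +281.03ms=4/7b
14) 4777.518ms=68/7b +281.03ms=4/7b
15) 5058.548ms=72/7b +562.061ms=8/7b
16) 5620.609ms=80/7b +281.03ms=4/7b
17) 5901.639ms=12b +491.803ms=1b
18) 6393.443ms=13b +491.803ms=1b
19) 6885.246ms=14b +983.607ms=2b
Σ=16b of 16 (122bpm 4/4) — PASS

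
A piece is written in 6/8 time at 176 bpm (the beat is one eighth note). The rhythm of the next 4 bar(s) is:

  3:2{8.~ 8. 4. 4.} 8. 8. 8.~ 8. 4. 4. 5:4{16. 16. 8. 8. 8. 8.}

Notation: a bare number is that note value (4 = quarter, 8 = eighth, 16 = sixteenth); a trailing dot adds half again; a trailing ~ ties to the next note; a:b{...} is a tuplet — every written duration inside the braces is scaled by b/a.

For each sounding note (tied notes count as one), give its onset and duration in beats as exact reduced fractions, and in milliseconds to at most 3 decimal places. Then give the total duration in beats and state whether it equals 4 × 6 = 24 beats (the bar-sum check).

1) 0.0ms=0b +681.818ms=2b
2) 681.818ms=2b +681.818ms=2b
3) 1363.636ms=4b +681.818ms=2b
4) 2045.455ms=6b +511.364ms=3/2b
5) 2556.818ms=15/2b +511.364ms=3/2b
6) 3068.182ms=9b +1022.727ms=3b
7) 4090.909ms=12b +1022.727ms=3b
8) 5113.636ms=15b +1022.727ms=3b
9) 6136.364ms=18b +204.545ms=3/5b
10) 6340.909ms=93/5b +204.545ms=3/5b
11) 6545.455ms=96/5b +409.091ms=6/5b
12) 6954.545ms=102/5b +409.091ms=6/5b
13) 7363.636ms=108/5b +409.091ms=6/5b
14) 7772.727ms=114/5b +409.091ms=6/5b
Σ=24b of 24 (176bpm 6/8) — PASS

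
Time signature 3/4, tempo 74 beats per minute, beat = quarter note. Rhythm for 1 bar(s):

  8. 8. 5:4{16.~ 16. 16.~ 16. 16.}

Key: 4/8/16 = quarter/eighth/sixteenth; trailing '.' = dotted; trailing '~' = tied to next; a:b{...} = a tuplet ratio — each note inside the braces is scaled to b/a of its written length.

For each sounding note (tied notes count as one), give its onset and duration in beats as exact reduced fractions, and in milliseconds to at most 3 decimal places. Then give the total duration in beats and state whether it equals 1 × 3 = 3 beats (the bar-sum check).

1) 0.0ms=0b +608.108ms=3/4b
2) 608.108ms=3/4b +608.108ms=3/4b
3) 1216.216ms=3/2b +486.486ms=3/5b
4) 1702.703ms=21/10b +486.486ms=3/5b
5) 2189.189ms=27/10b +243.243ms=3/10b
Σ=3b of 3 (74bpm 3/4) — PASS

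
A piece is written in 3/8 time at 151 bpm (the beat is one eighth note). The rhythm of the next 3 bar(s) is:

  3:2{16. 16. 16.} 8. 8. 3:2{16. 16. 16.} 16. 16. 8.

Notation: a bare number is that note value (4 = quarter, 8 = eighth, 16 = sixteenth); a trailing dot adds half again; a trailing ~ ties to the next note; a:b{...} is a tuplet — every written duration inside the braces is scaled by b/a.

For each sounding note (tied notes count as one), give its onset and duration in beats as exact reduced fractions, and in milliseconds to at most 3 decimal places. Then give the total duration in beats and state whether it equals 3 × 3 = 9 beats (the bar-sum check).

1) 0.0ms=0b +198.675ms=1/2b
2) 198.675ms=1/2b +198.675ms=1/2b
3) 397.351ms=1b +198.675ms=1/2b
4) 596.026ms=3/2b +596.026ms=3/2b
5) 1192.053ms=3b +596.026ms=3/2b
6) 1788.079ms=9/2b +198.675ms=1/2b
7) 1986.755ms=5b +198.675ms=1/2b
8) 2185.43ms=11/2b +198.675ms=1/2b
9) 2384.106ms=6b +298.013ms=3/4b
10) 2682.119ms=27/4b +298.013ms=3/4b
11) 2980.132ms=15/2b +596.026ms=3/2b
Σ=9b of 9 (151bpm 3/8) — PASS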